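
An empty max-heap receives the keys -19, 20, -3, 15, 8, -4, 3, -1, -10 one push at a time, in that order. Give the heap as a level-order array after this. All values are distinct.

[20, 15, 3, -1, 8, -4, -3, -19, -10]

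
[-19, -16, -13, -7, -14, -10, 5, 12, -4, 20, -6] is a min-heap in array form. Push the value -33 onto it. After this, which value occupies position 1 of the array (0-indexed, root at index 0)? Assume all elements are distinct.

append -33 at index 11 → [-19, -16, -13, -7, -14, -10, 5, 12, -4, 20, -6, -33]
-33 < parent -10 at index 5, swap → [-19, -16, -13, -7, -14, -33, 5, 12, -4, 20, -6, -10]
-33 < parent -13 at index 2, swap → [-19, -16, -33, -7, -14, -13, 5, 12, -4, 20, -6, -10]
-33 < parent -19 at index 0, swap → [-33, -16, -19, -7, -14, -13, 5, 12, -4, 20, -6, -10]
resulting array: [-33, -16, -19, -7, -14, -13, 5, 12, -4, 20, -6, -10]

-16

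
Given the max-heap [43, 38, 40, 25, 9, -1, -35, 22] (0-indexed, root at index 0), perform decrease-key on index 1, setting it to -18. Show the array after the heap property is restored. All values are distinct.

set index 1 from 38 to -18 → [43, -18, 40, 25, 9, -1, -35, 22]
-18 vs larger child 25 at index 3, swap → [43, 25, 40, -18, 9, -1, -35, 22]
-18 vs only child 22 at index 7, swap → [43, 25, 40, 22, 9, -1, -35, -18]

[43, 25, 40, 22, 9, -1, -35, -18]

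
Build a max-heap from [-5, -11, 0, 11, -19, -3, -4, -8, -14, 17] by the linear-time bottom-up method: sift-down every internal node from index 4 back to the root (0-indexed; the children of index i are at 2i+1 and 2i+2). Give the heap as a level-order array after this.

[17, 11, 0, -5, -11, -3, -4, -8, -14, -19]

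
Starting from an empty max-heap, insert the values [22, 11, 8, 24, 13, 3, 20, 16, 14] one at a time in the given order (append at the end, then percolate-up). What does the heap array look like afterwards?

[24, 22, 20, 16, 13, 3, 8, 11, 14]

Insert 22:
  append 22 at index 0 → [22] (no swap needed)
Insert 11:
  append 11 at index 1 → [22, 11] (no swap needed)
Insert 8:
  append 8 at index 2 → [22, 11, 8] (no swap needed)
Insert 24:
  append 24 at index 3 → [22, 11, 8, 24]
  24 > parent 11 at index 1, swap → [22, 24, 8, 11]
  24 > parent 22 at index 0, swap → [24, 22, 8, 11]
Insert 13:
  append 13 at index 4 → [24, 22, 8, 11, 13] (no swap needed)
Insert 3:
  append 3 at index 5 → [24, 22, 8, 11, 13, 3] (no swap needed)
Insert 20:
  append 20 at index 6 → [24, 22, 8, 11, 13, 3, 20]
  20 > parent 8 at index 2, swap → [24, 22, 20, 11, 13, 3, 8]
Insert 16:
  append 16 at index 7 → [24, 22, 20, 11, 13, 3, 8, 16]
  16 > parent 11 at index 3, swap → [24, 22, 20, 16, 13, 3, 8, 11]
Insert 14:
  append 14 at index 8 → [24, 22, 20, 16, 13, 3, 8, 11, 14] (no swap needed)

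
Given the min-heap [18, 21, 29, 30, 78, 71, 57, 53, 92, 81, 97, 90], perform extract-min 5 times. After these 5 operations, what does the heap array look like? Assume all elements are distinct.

extract-min #1 returns 18:
  remove root 18; move last element 90 to root → [90, 21, 29, 30, 78, 71, 57, 53, 92, 81, 97]
  90 vs smaller child 21 at index 1, swap → [21, 90, 29, 30, 78, 71, 57, 53, 92, 81, 97]
  90 vs smaller child 30 at index 3, swap → [21, 30, 29, 90, 78, 71, 57, 53, 92, 81, 97]
  90 vs smaller child 53 at index 7, swap → [21, 30, 29, 53, 78, 71, 57, 90, 92, 81, 97]
extract-min #2 returns 21:
  remove root 21; move last element 97 to root → [97, 30, 29, 53, 78, 71, 57, 90, 92, 81]
  97 vs smaller child 29 at index 2, swap → [29, 30, 97, 53, 78, 71, 57, 90, 92, 81]
  97 vs smaller child 57 at index 6, swap → [29, 30, 57, 53, 78, 71, 97, 90, 92, 81]
extract-min #3 returns 29:
  remove root 29; move last element 81 to root → [81, 30, 57, 53, 78, 71, 97, 90, 92]
  81 vs smaller child 30 at index 1, swap → [30, 81, 57, 53, 78, 71, 97, 90, 92]
  81 vs smaller child 53 at index 3, swap → [30, 53, 57, 81, 78, 71, 97, 90, 92]
extract-min #4 returns 30:
  remove root 30; move last element 92 to root → [92, 53, 57, 81, 78, 71, 97, 90]
  92 vs smaller child 53 at index 1, swap → [53, 92, 57, 81, 78, 71, 97, 90]
  92 vs smaller child 78 at index 4, swap → [53, 78, 57, 81, 92, 71, 97, 90]
extract-min #5 returns 53:
  remove root 53; move last element 90 to root → [90, 78, 57, 81, 92, 71, 97]
  90 vs smaller child 57 at index 2, swap → [57, 78, 90, 81, 92, 71, 97]
  90 vs smaller child 71 at index 5, swap → [57, 78, 71, 81, 92, 90, 97]

[57, 78, 71, 81, 92, 90, 97]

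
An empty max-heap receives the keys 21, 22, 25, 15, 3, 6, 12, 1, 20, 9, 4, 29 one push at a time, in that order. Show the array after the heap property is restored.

Insert 21:
  append 21 at index 0 → [21] (no swap needed)
Insert 22:
  append 22 at index 1 → [21, 22]
  22 > parent 21 at index 0, swap → [22, 21]
Insert 25:
  append 25 at index 2 → [22, 21, 25]
  25 > parent 22 at index 0, swap → [25, 21, 22]
Insert 15:
  append 15 at index 3 → [25, 21, 22, 15] (no swap needed)
Insert 3:
  append 3 at index 4 → [25, 21, 22, 15, 3] (no swap needed)
Insert 6:
  append 6 at index 5 → [25, 21, 22, 15, 3, 6] (no swap needed)
Insert 12:
  append 12 at index 6 → [25, 21, 22, 15, 3, 6, 12] (no swap needed)
Insert 1:
  append 1 at index 7 → [25, 21, 22, 15, 3, 6, 12, 1] (no swap needed)
Insert 20:
  append 20 at index 8 → [25, 21, 22, 15, 3, 6, 12, 1, 20]
  20 > parent 15 at index 3, swap → [25, 21, 22, 20, 3, 6, 12, 1, 15]
Insert 9:
  append 9 at index 9 → [25, 21, 22, 20, 3, 6, 12, 1, 15, 9]
  9 > parent 3 at index 4, swap → [25, 21, 22, 20, 9, 6, 12, 1, 15, 3]
Insert 4:
  append 4 at index 10 → [25, 21, 22, 20, 9, 6, 12, 1, 15, 3, 4] (no swap needed)
Insert 29:
  append 29 at index 11 → [25, 21, 22, 20, 9, 6, 12, 1, 15, 3, 4, 29]
  29 > parent 6 at index 5, swap → [25, 21, 22, 20, 9, 29, 12, 1, 15, 3, 4, 6]
  29 > parent 22 at index 2, swap → [25, 21, 29, 20, 9, 22, 12, 1, 15, 3, 4, 6]
  29 > parent 25 at index 0, swap → [29, 21, 25, 20, 9, 22, 12, 1, 15, 3, 4, 6]

[29, 21, 25, 20, 9, 22, 12, 1, 15, 3, 4, 6]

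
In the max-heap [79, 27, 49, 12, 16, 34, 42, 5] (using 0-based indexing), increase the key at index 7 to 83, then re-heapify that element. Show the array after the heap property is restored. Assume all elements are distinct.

[83, 79, 49, 27, 16, 34, 42, 12]

set index 7 from 5 to 83 → [79, 27, 49, 12, 16, 34, 42, 83]
83 > parent 12 at index 3, swap → [79, 27, 49, 83, 16, 34, 42, 12]
83 > parent 27 at index 1, swap → [79, 83, 49, 27, 16, 34, 42, 12]
83 > parent 79 at index 0, swap → [83, 79, 49, 27, 16, 34, 42, 12]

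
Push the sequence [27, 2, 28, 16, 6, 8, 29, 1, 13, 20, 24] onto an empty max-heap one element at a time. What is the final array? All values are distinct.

[29, 24, 28, 13, 20, 8, 27, 1, 2, 6, 16]

Insert 27:
  append 27 at index 0 → [27] (no swap needed)
Insert 2:
  append 2 at index 1 → [27, 2] (no swap needed)
Insert 28:
  append 28 at index 2 → [27, 2, 28]
  28 > parent 27 at index 0, swap → [28, 2, 27]
Insert 16:
  append 16 at index 3 → [28, 2, 27, 16]
  16 > parent 2 at index 1, swap → [28, 16, 27, 2]
Insert 6:
  append 6 at index 4 → [28, 16, 27, 2, 6] (no swap needed)
Insert 8:
  append 8 at index 5 → [28, 16, 27, 2, 6, 8] (no swap needed)
Insert 29:
  append 29 at index 6 → [28, 16, 27, 2, 6, 8, 29]
  29 > parent 27 at index 2, swap → [28, 16, 29, 2, 6, 8, 27]
  29 > parent 28 at index 0, swap → [29, 16, 28, 2, 6, 8, 27]
Insert 1:
  append 1 at index 7 → [29, 16, 28, 2, 6, 8, 27, 1] (no swap needed)
Insert 13:
  append 13 at index 8 → [29, 16, 28, 2, 6, 8, 27, 1, 13]
  13 > parent 2 at index 3, swap → [29, 16, 28, 13, 6, 8, 27, 1, 2]
Insert 20:
  append 20 at index 9 → [29, 16, 28, 13, 6, 8, 27, 1, 2, 20]
  20 > parent 6 at index 4, swap → [29, 16, 28, 13, 20, 8, 27, 1, 2, 6]
  20 > parent 16 at index 1, swap → [29, 20, 28, 13, 16, 8, 27, 1, 2, 6]
Insert 24:
  append 24 at index 10 → [29, 20, 28, 13, 16, 8, 27, 1, 2, 6, 24]
  24 > parent 16 at index 4, swap → [29, 20, 28, 13, 24, 8, 27, 1, 2, 6, 16]
  24 > parent 20 at index 1, swap → [29, 24, 28, 13, 20, 8, 27, 1, 2, 6, 16]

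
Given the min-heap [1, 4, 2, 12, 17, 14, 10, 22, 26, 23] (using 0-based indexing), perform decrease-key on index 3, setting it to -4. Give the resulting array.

[-4, 1, 2, 4, 17, 14, 10, 22, 26, 23]

set index 3 from 12 to -4 → [1, 4, 2, -4, 17, 14, 10, 22, 26, 23]
-4 < parent 4 at index 1, swap → [1, -4, 2, 4, 17, 14, 10, 22, 26, 23]
-4 < parent 1 at index 0, swap → [-4, 1, 2, 4, 17, 14, 10, 22, 26, 23]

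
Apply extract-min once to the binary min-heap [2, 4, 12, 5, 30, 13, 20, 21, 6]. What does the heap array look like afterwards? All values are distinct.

remove root 2; move last element 6 to root → [6, 4, 12, 5, 30, 13, 20, 21]
6 vs smaller child 4 at index 1, swap → [4, 6, 12, 5, 30, 13, 20, 21]
6 vs smaller child 5 at index 3, swap → [4, 5, 12, 6, 30, 13, 20, 21]

[4, 5, 12, 6, 30, 13, 20, 21]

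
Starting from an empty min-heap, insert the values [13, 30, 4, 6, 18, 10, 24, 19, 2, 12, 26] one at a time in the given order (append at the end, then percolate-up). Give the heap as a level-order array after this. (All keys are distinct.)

[2, 4, 10, 6, 12, 13, 24, 30, 19, 18, 26]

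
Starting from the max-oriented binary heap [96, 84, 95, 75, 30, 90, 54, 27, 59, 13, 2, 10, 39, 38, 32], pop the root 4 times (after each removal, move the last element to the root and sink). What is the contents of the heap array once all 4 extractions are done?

extract-max #1 returns 96:
  remove root 96; move last element 32 to root → [32, 84, 95, 75, 30, 90, 54, 27, 59, 13, 2, 10, 39, 38]
  32 vs larger child 95 at index 2, swap → [95, 84, 32, 75, 30, 90, 54, 27, 59, 13, 2, 10, 39, 38]
  32 vs larger child 90 at index 5, swap → [95, 84, 90, 75, 30, 32, 54, 27, 59, 13, 2, 10, 39, 38]
  32 vs larger child 39 at index 12, swap → [95, 84, 90, 75, 30, 39, 54, 27, 59, 13, 2, 10, 32, 38]
extract-max #2 returns 95:
  remove root 95; move last element 38 to root → [38, 84, 90, 75, 30, 39, 54, 27, 59, 13, 2, 10, 32]
  38 vs larger child 90 at index 2, swap → [90, 84, 38, 75, 30, 39, 54, 27, 59, 13, 2, 10, 32]
  38 vs larger child 54 at index 6, swap → [90, 84, 54, 75, 30, 39, 38, 27, 59, 13, 2, 10, 32]
extract-max #3 returns 90:
  remove root 90; move last element 32 to root → [32, 84, 54, 75, 30, 39, 38, 27, 59, 13, 2, 10]
  32 vs larger child 84 at index 1, swap → [84, 32, 54, 75, 30, 39, 38, 27, 59, 13, 2, 10]
  32 vs larger child 75 at index 3, swap → [84, 75, 54, 32, 30, 39, 38, 27, 59, 13, 2, 10]
  32 vs larger child 59 at index 8, swap → [84, 75, 54, 59, 30, 39, 38, 27, 32, 13, 2, 10]
extract-max #4 returns 84:
  remove root 84; move last element 10 to root → [10, 75, 54, 59, 30, 39, 38, 27, 32, 13, 2]
  10 vs larger child 75 at index 1, swap → [75, 10, 54, 59, 30, 39, 38, 27, 32, 13, 2]
  10 vs larger child 59 at index 3, swap → [75, 59, 54, 10, 30, 39, 38, 27, 32, 13, 2]
  10 vs larger child 32 at index 8, swap → [75, 59, 54, 32, 30, 39, 38, 27, 10, 13, 2]

[75, 59, 54, 32, 30, 39, 38, 27, 10, 13, 2]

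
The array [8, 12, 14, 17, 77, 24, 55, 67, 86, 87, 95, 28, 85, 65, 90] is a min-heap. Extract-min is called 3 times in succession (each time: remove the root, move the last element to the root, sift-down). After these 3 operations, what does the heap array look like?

[17, 67, 24, 85, 77, 28, 55, 90, 86, 87, 95, 65]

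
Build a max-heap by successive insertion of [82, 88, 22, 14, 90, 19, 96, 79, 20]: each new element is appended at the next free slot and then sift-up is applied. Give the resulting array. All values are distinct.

[96, 88, 90, 79, 82, 19, 22, 14, 20]

Insert 82:
  append 82 at index 0 → [82] (no swap needed)
Insert 88:
  append 88 at index 1 → [82, 88]
  88 > parent 82 at index 0, swap → [88, 82]
Insert 22:
  append 22 at index 2 → [88, 82, 22] (no swap needed)
Insert 14:
  append 14 at index 3 → [88, 82, 22, 14] (no swap needed)
Insert 90:
  append 90 at index 4 → [88, 82, 22, 14, 90]
  90 > parent 82 at index 1, swap → [88, 90, 22, 14, 82]
  90 > parent 88 at index 0, swap → [90, 88, 22, 14, 82]
Insert 19:
  append 19 at index 5 → [90, 88, 22, 14, 82, 19] (no swap needed)
Insert 96:
  append 96 at index 6 → [90, 88, 22, 14, 82, 19, 96]
  96 > parent 22 at index 2, swap → [90, 88, 96, 14, 82, 19, 22]
  96 > parent 90 at index 0, swap → [96, 88, 90, 14, 82, 19, 22]
Insert 79:
  append 79 at index 7 → [96, 88, 90, 14, 82, 19, 22, 79]
  79 > parent 14 at index 3, swap → [96, 88, 90, 79, 82, 19, 22, 14]
Insert 20:
  append 20 at index 8 → [96, 88, 90, 79, 82, 19, 22, 14, 20] (no swap needed)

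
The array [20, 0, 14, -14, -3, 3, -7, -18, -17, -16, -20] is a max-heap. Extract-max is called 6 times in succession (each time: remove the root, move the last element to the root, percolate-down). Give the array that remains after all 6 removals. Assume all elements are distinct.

extract-max #1 returns 20:
  remove root 20; move last element -20 to root → [-20, 0, 14, -14, -3, 3, -7, -18, -17, -16]
  -20 vs larger child 14 at index 2, swap → [14, 0, -20, -14, -3, 3, -7, -18, -17, -16]
  -20 vs larger child 3 at index 5, swap → [14, 0, 3, -14, -3, -20, -7, -18, -17, -16]
extract-max #2 returns 14:
  remove root 14; move last element -16 to root → [-16, 0, 3, -14, -3, -20, -7, -18, -17]
  -16 vs larger child 3 at index 2, swap → [3, 0, -16, -14, -3, -20, -7, -18, -17]
  -16 vs larger child -7 at index 6, swap → [3, 0, -7, -14, -3, -20, -16, -18, -17]
extract-max #3 returns 3:
  remove root 3; move last element -17 to root → [-17, 0, -7, -14, -3, -20, -16, -18]
  -17 vs larger child 0 at index 1, swap → [0, -17, -7, -14, -3, -20, -16, -18]
  -17 vs larger child -3 at index 4, swap → [0, -3, -7, -14, -17, -20, -16, -18]
extract-max #4 returns 0:
  remove root 0; move last element -18 to root → [-18, -3, -7, -14, -17, -20, -16]
  -18 vs larger child -3 at index 1, swap → [-3, -18, -7, -14, -17, -20, -16]
  -18 vs larger child -14 at index 3, swap → [-3, -14, -7, -18, -17, -20, -16]
extract-max #5 returns -3:
  remove root -3; move last element -16 to root → [-16, -14, -7, -18, -17, -20]
  -16 vs larger child -7 at index 2, swap → [-7, -14, -16, -18, -17, -20]
extract-max #6 returns -7:
  remove root -7; move last element -20 to root → [-20, -14, -16, -18, -17]
  -20 vs larger child -14 at index 1, swap → [-14, -20, -16, -18, -17]
  -20 vs larger child -17 at index 4, swap → [-14, -17, -16, -18, -20]

[-14, -17, -16, -18, -20]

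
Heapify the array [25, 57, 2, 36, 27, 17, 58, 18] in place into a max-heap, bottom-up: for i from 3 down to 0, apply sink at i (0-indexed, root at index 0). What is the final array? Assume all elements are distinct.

[58, 57, 25, 36, 27, 17, 2, 18]

sift down from index 3: already satisfies heap property
sift down from index 2:
  2 vs larger child 58 at index 6, swap → [25, 57, 58, 36, 27, 17, 2, 18]
sift down from index 1: already satisfies heap property
sift down from index 0:
  25 vs larger child 58 at index 2, swap → [58, 57, 25, 36, 27, 17, 2, 18]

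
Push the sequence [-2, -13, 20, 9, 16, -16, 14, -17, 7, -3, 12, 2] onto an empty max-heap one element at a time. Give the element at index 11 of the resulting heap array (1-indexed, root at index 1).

9

Insert -2:
  append -2 at index 1 → [-2] (no swap needed)
Insert -13:
  append -13 at index 2 → [-2, -13] (no swap needed)
Insert 20:
  append 20 at index 3 → [-2, -13, 20]
  20 > parent -2 at index 1, swap → [20, -13, -2]
Insert 9:
  append 9 at index 4 → [20, -13, -2, 9]
  9 > parent -13 at index 2, swap → [20, 9, -2, -13]
Insert 16:
  append 16 at index 5 → [20, 9, -2, -13, 16]
  16 > parent 9 at index 2, swap → [20, 16, -2, -13, 9]
Insert -16:
  append -16 at index 6 → [20, 16, -2, -13, 9, -16] (no swap needed)
Insert 14:
  append 14 at index 7 → [20, 16, -2, -13, 9, -16, 14]
  14 > parent -2 at index 3, swap → [20, 16, 14, -13, 9, -16, -2]
Insert -17:
  append -17 at index 8 → [20, 16, 14, -13, 9, -16, -2, -17] (no swap needed)
Insert 7:
  append 7 at index 9 → [20, 16, 14, -13, 9, -16, -2, -17, 7]
  7 > parent -13 at index 4, swap → [20, 16, 14, 7, 9, -16, -2, -17, -13]
Insert -3:
  append -3 at index 10 → [20, 16, 14, 7, 9, -16, -2, -17, -13, -3] (no swap needed)
Insert 12:
  append 12 at index 11 → [20, 16, 14, 7, 9, -16, -2, -17, -13, -3, 12]
  12 > parent 9 at index 5, swap → [20, 16, 14, 7, 12, -16, -2, -17, -13, -3, 9]
Insert 2:
  append 2 at index 12 → [20, 16, 14, 7, 12, -16, -2, -17, -13, -3, 9, 2]
  2 > parent -16 at index 6, swap → [20, 16, 14, 7, 12, 2, -2, -17, -13, -3, 9, -16]
resulting array: [20, 16, 14, 7, 12, 2, -2, -17, -13, -3, 9, -16]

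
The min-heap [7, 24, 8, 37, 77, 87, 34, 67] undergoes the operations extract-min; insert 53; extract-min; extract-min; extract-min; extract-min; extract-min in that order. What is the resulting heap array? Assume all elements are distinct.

[67, 77, 87]

extract-min → returns 7:
  remove root 7; move last element 67 to root → [67, 24, 8, 37, 77, 87, 34]
  67 vs smaller child 8 at index 2, swap → [8, 24, 67, 37, 77, 87, 34]
  67 vs smaller child 34 at index 6, swap → [8, 24, 34, 37, 77, 87, 67]
insert 53:
  append 53 at index 7 → [8, 24, 34, 37, 77, 87, 67, 53] (no swap needed)
extract-min → returns 8:
  remove root 8; move last element 53 to root → [53, 24, 34, 37, 77, 87, 67]
  53 vs smaller child 24 at index 1, swap → [24, 53, 34, 37, 77, 87, 67]
  53 vs smaller child 37 at index 3, swap → [24, 37, 34, 53, 77, 87, 67]
extract-min → returns 24:
  remove root 24; move last element 67 to root → [67, 37, 34, 53, 77, 87]
  67 vs smaller child 34 at index 2, swap → [34, 37, 67, 53, 77, 87]
extract-min → returns 34:
  remove root 34; move last element 87 to root → [87, 37, 67, 53, 77]
  87 vs smaller child 37 at index 1, swap → [37, 87, 67, 53, 77]
  87 vs smaller child 53 at index 3, swap → [37, 53, 67, 87, 77]
extract-min → returns 37:
  remove root 37; move last element 77 to root → [77, 53, 67, 87]
  77 vs smaller child 53 at index 1, swap → [53, 77, 67, 87]
extract-min → returns 53:
  remove root 53; move last element 87 to root → [87, 77, 67]
  87 vs smaller child 67 at index 2, swap → [67, 77, 87]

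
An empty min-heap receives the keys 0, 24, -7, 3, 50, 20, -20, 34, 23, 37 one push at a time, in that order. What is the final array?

[-20, 3, -7, 23, 37, 20, 0, 34, 24, 50]

Insert 0:
  append 0 at index 0 → [0] (no swap needed)
Insert 24:
  append 24 at index 1 → [0, 24] (no swap needed)
Insert -7:
  append -7 at index 2 → [0, 24, -7]
  -7 < parent 0 at index 0, swap → [-7, 24, 0]
Insert 3:
  append 3 at index 3 → [-7, 24, 0, 3]
  3 < parent 24 at index 1, swap → [-7, 3, 0, 24]
Insert 50:
  append 50 at index 4 → [-7, 3, 0, 24, 50] (no swap needed)
Insert 20:
  append 20 at index 5 → [-7, 3, 0, 24, 50, 20] (no swap needed)
Insert -20:
  append -20 at index 6 → [-7, 3, 0, 24, 50, 20, -20]
  -20 < parent 0 at index 2, swap → [-7, 3, -20, 24, 50, 20, 0]
  -20 < parent -7 at index 0, swap → [-20, 3, -7, 24, 50, 20, 0]
Insert 34:
  append 34 at index 7 → [-20, 3, -7, 24, 50, 20, 0, 34] (no swap needed)
Insert 23:
  append 23 at index 8 → [-20, 3, -7, 24, 50, 20, 0, 34, 23]
  23 < parent 24 at index 3, swap → [-20, 3, -7, 23, 50, 20, 0, 34, 24]
Insert 37:
  append 37 at index 9 → [-20, 3, -7, 23, 50, 20, 0, 34, 24, 37]
  37 < parent 50 at index 4, swap → [-20, 3, -7, 23, 37, 20, 0, 34, 24, 50]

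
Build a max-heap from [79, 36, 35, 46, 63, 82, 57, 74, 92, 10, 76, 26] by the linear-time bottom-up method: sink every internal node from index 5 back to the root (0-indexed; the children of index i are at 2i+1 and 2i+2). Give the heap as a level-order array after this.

[92, 79, 82, 74, 76, 35, 57, 36, 46, 10, 63, 26]

sift down from index 5: already satisfies heap property
sift down from index 4:
  63 vs larger child 76 at index 10, swap → [79, 36, 35, 46, 76, 82, 57, 74, 92, 10, 63, 26]
sift down from index 3:
  46 vs larger child 92 at index 8, swap → [79, 36, 35, 92, 76, 82, 57, 74, 46, 10, 63, 26]
sift down from index 2:
  35 vs larger child 82 at index 5, swap → [79, 36, 82, 92, 76, 35, 57, 74, 46, 10, 63, 26]
sift down from index 1:
  36 vs larger child 92 at index 3, swap → [79, 92, 82, 36, 76, 35, 57, 74, 46, 10, 63, 26]
  36 vs larger child 74 at index 7, swap → [79, 92, 82, 74, 76, 35, 57, 36, 46, 10, 63, 26]
sift down from index 0:
  79 vs larger child 92 at index 1, swap → [92, 79, 82, 74, 76, 35, 57, 36, 46, 10, 63, 26]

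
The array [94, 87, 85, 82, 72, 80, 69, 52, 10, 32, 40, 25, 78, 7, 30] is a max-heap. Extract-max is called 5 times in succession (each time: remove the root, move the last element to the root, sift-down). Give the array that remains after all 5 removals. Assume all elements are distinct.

extract-max #1 returns 94:
  remove root 94; move last element 30 to root → [30, 87, 85, 82, 72, 80, 69, 52, 10, 32, 40, 25, 78, 7]
  30 vs larger child 87 at index 1, swap → [87, 30, 85, 82, 72, 80, 69, 52, 10, 32, 40, 25, 78, 7]
  30 vs larger child 82 at index 3, swap → [87, 82, 85, 30, 72, 80, 69, 52, 10, 32, 40, 25, 78, 7]
  30 vs larger child 52 at index 7, swap → [87, 82, 85, 52, 72, 80, 69, 30, 10, 32, 40, 25, 78, 7]
extract-max #2 returns 87:
  remove root 87; move last element 7 to root → [7, 82, 85, 52, 72, 80, 69, 30, 10, 32, 40, 25, 78]
  7 vs larger child 85 at index 2, swap → [85, 82, 7, 52, 72, 80, 69, 30, 10, 32, 40, 25, 78]
  7 vs larger child 80 at index 5, swap → [85, 82, 80, 52, 72, 7, 69, 30, 10, 32, 40, 25, 78]
  7 vs larger child 78 at index 12, swap → [85, 82, 80, 52, 72, 78, 69, 30, 10, 32, 40, 25, 7]
extract-max #3 returns 85:
  remove root 85; move last element 7 to root → [7, 82, 80, 52, 72, 78, 69, 30, 10, 32, 40, 25]
  7 vs larger child 82 at index 1, swap → [82, 7, 80, 52, 72, 78, 69, 30, 10, 32, 40, 25]
  7 vs larger child 72 at index 4, swap → [82, 72, 80, 52, 7, 78, 69, 30, 10, 32, 40, 25]
  7 vs larger child 40 at index 10, swap → [82, 72, 80, 52, 40, 78, 69, 30, 10, 32, 7, 25]
extract-max #4 returns 82:
  remove root 82; move last element 25 to root → [25, 72, 80, 52, 40, 78, 69, 30, 10, 32, 7]
  25 vs larger child 80 at index 2, swap → [80, 72, 25, 52, 40, 78, 69, 30, 10, 32, 7]
  25 vs larger child 78 at index 5, swap → [80, 72, 78, 52, 40, 25, 69, 30, 10, 32, 7]
extract-max #5 returns 80:
  remove root 80; move last element 7 to root → [7, 72, 78, 52, 40, 25, 69, 30, 10, 32]
  7 vs larger child 78 at index 2, swap → [78, 72, 7, 52, 40, 25, 69, 30, 10, 32]
  7 vs larger child 69 at index 6, swap → [78, 72, 69, 52, 40, 25, 7, 30, 10, 32]

[78, 72, 69, 52, 40, 25, 7, 30, 10, 32]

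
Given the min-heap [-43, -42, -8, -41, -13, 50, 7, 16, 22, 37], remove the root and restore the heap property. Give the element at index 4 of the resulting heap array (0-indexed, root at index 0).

remove root -43; move last element 37 to root → [37, -42, -8, -41, -13, 50, 7, 16, 22]
37 vs smaller child -42 at index 1, swap → [-42, 37, -8, -41, -13, 50, 7, 16, 22]
37 vs smaller child -41 at index 3, swap → [-42, -41, -8, 37, -13, 50, 7, 16, 22]
37 vs smaller child 16 at index 7, swap → [-42, -41, -8, 16, -13, 50, 7, 37, 22]
resulting array: [-42, -41, -8, 16, -13, 50, 7, 37, 22]

-13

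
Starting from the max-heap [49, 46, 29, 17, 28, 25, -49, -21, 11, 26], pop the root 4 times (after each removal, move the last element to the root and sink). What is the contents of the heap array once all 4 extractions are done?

extract-max #1 returns 49:
  remove root 49; move last element 26 to root → [26, 46, 29, 17, 28, 25, -49, -21, 11]
  26 vs larger child 46 at index 1, swap → [46, 26, 29, 17, 28, 25, -49, -21, 11]
  26 vs larger child 28 at index 4, swap → [46, 28, 29, 17, 26, 25, -49, -21, 11]
extract-max #2 returns 46:
  remove root 46; move last element 11 to root → [11, 28, 29, 17, 26, 25, -49, -21]
  11 vs larger child 29 at index 2, swap → [29, 28, 11, 17, 26, 25, -49, -21]
  11 vs larger child 25 at index 5, swap → [29, 28, 25, 17, 26, 11, -49, -21]
extract-max #3 returns 29:
  remove root 29; move last element -21 to root → [-21, 28, 25, 17, 26, 11, -49]
  -21 vs larger child 28 at index 1, swap → [28, -21, 25, 17, 26, 11, -49]
  -21 vs larger child 26 at index 4, swap → [28, 26, 25, 17, -21, 11, -49]
extract-max #4 returns 28:
  remove root 28; move last element -49 to root → [-49, 26, 25, 17, -21, 11]
  -49 vs larger child 26 at index 1, swap → [26, -49, 25, 17, -21, 11]
  -49 vs larger child 17 at index 3, swap → [26, 17, 25, -49, -21, 11]

[26, 17, 25, -49, -21, 11]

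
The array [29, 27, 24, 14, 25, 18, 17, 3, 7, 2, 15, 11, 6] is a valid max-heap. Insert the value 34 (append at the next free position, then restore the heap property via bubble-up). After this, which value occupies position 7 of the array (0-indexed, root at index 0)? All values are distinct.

3

append 34 at index 13 → [29, 27, 24, 14, 25, 18, 17, 3, 7, 2, 15, 11, 6, 34]
34 > parent 17 at index 6, swap → [29, 27, 24, 14, 25, 18, 34, 3, 7, 2, 15, 11, 6, 17]
34 > parent 24 at index 2, swap → [29, 27, 34, 14, 25, 18, 24, 3, 7, 2, 15, 11, 6, 17]
34 > parent 29 at index 0, swap → [34, 27, 29, 14, 25, 18, 24, 3, 7, 2, 15, 11, 6, 17]
resulting array: [34, 27, 29, 14, 25, 18, 24, 3, 7, 2, 15, 11, 6, 17]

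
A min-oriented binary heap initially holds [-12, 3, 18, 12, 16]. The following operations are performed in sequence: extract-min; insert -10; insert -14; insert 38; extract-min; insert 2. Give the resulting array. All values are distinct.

[-10, 3, 2, 16, 12, 38, 18]

extract-min → returns -12:
  remove root -12; move last element 16 to root → [16, 3, 18, 12]
  16 vs smaller child 3 at index 1, swap → [3, 16, 18, 12]
  16 vs only child 12 at index 3, swap → [3, 12, 18, 16]
insert -10:
  append -10 at index 4 → [3, 12, 18, 16, -10]
  -10 < parent 12 at index 1, swap → [3, -10, 18, 16, 12]
  -10 < parent 3 at index 0, swap → [-10, 3, 18, 16, 12]
insert -14:
  append -14 at index 5 → [-10, 3, 18, 16, 12, -14]
  -14 < parent 18 at index 2, swap → [-10, 3, -14, 16, 12, 18]
  -14 < parent -10 at index 0, swap → [-14, 3, -10, 16, 12, 18]
insert 38:
  append 38 at index 6 → [-14, 3, -10, 16, 12, 18, 38] (no swap needed)
extract-min → returns -14:
  remove root -14; move last element 38 to root → [38, 3, -10, 16, 12, 18]
  38 vs smaller child -10 at index 2, swap → [-10, 3, 38, 16, 12, 18]
  38 vs only child 18 at index 5, swap → [-10, 3, 18, 16, 12, 38]
insert 2:
  append 2 at index 6 → [-10, 3, 18, 16, 12, 38, 2]
  2 < parent 18 at index 2, swap → [-10, 3, 2, 16, 12, 38, 18]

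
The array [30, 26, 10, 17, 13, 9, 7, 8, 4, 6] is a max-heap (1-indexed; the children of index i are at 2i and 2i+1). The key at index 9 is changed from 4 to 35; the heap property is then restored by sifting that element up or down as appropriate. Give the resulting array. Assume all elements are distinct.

[35, 30, 10, 26, 13, 9, 7, 8, 17, 6]

set index 9 from 4 to 35 → [30, 26, 10, 17, 13, 9, 7, 8, 35, 6]
35 > parent 17 at index 4, swap → [30, 26, 10, 35, 13, 9, 7, 8, 17, 6]
35 > parent 26 at index 2, swap → [30, 35, 10, 26, 13, 9, 7, 8, 17, 6]
35 > parent 30 at index 1, swap → [35, 30, 10, 26, 13, 9, 7, 8, 17, 6]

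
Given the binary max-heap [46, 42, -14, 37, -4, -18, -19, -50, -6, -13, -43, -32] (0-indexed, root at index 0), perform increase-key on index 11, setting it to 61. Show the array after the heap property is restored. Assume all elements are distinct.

set index 11 from -32 to 61 → [46, 42, -14, 37, -4, -18, -19, -50, -6, -13, -43, 61]
61 > parent -18 at index 5, swap → [46, 42, -14, 37, -4, 61, -19, -50, -6, -13, -43, -18]
61 > parent -14 at index 2, swap → [46, 42, 61, 37, -4, -14, -19, -50, -6, -13, -43, -18]
61 > parent 46 at index 0, swap → [61, 42, 46, 37, -4, -14, -19, -50, -6, -13, -43, -18]

[61, 42, 46, 37, -4, -14, -19, -50, -6, -13, -43, -18]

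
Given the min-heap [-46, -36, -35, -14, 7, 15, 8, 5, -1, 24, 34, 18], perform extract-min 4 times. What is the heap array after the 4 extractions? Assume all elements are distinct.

extract-min #1 returns -46:
  remove root -46; move last element 18 to root → [18, -36, -35, -14, 7, 15, 8, 5, -1, 24, 34]
  18 vs smaller child -36 at index 1, swap → [-36, 18, -35, -14, 7, 15, 8, 5, -1, 24, 34]
  18 vs smaller child -14 at index 3, swap → [-36, -14, -35, 18, 7, 15, 8, 5, -1, 24, 34]
  18 vs smaller child -1 at index 8, swap → [-36, -14, -35, -1, 7, 15, 8, 5, 18, 24, 34]
extract-min #2 returns -36:
  remove root -36; move last element 34 to root → [34, -14, -35, -1, 7, 15, 8, 5, 18, 24]
  34 vs smaller child -35 at index 2, swap → [-35, -14, 34, -1, 7, 15, 8, 5, 18, 24]
  34 vs smaller child 8 at index 6, swap → [-35, -14, 8, -1, 7, 15, 34, 5, 18, 24]
extract-min #3 returns -35:
  remove root -35; move last element 24 to root → [24, -14, 8, -1, 7, 15, 34, 5, 18]
  24 vs smaller child -14 at index 1, swap → [-14, 24, 8, -1, 7, 15, 34, 5, 18]
  24 vs smaller child -1 at index 3, swap → [-14, -1, 8, 24, 7, 15, 34, 5, 18]
  24 vs smaller child 5 at index 7, swap → [-14, -1, 8, 5, 7, 15, 34, 24, 18]
extract-min #4 returns -14:
  remove root -14; move last element 18 to root → [18, -1, 8, 5, 7, 15, 34, 24]
  18 vs smaller child -1 at index 1, swap → [-1, 18, 8, 5, 7, 15, 34, 24]
  18 vs smaller child 5 at index 3, swap → [-1, 5, 8, 18, 7, 15, 34, 24]

[-1, 5, 8, 18, 7, 15, 34, 24]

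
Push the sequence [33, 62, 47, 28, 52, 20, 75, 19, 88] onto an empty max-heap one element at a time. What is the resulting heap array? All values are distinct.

Insert 33:
  append 33 at index 0 → [33] (no swap needed)
Insert 62:
  append 62 at index 1 → [33, 62]
  62 > parent 33 at index 0, swap → [62, 33]
Insert 47:
  append 47 at index 2 → [62, 33, 47] (no swap needed)
Insert 28:
  append 28 at index 3 → [62, 33, 47, 28] (no swap needed)
Insert 52:
  append 52 at index 4 → [62, 33, 47, 28, 52]
  52 > parent 33 at index 1, swap → [62, 52, 47, 28, 33]
Insert 20:
  append 20 at index 5 → [62, 52, 47, 28, 33, 20] (no swap needed)
Insert 75:
  append 75 at index 6 → [62, 52, 47, 28, 33, 20, 75]
  75 > parent 47 at index 2, swap → [62, 52, 75, 28, 33, 20, 47]
  75 > parent 62 at index 0, swap → [75, 52, 62, 28, 33, 20, 47]
Insert 19:
  append 19 at index 7 → [75, 52, 62, 28, 33, 20, 47, 19] (no swap needed)
Insert 88:
  append 88 at index 8 → [75, 52, 62, 28, 33, 20, 47, 19, 88]
  88 > parent 28 at index 3, swap → [75, 52, 62, 88, 33, 20, 47, 19, 28]
  88 > parent 52 at index 1, swap → [75, 88, 62, 52, 33, 20, 47, 19, 28]
  88 > parent 75 at index 0, swap → [88, 75, 62, 52, 33, 20, 47, 19, 28]

[88, 75, 62, 52, 33, 20, 47, 19, 28]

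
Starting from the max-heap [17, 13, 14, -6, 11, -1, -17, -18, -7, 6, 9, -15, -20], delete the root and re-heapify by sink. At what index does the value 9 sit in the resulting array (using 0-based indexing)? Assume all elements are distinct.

remove root 17; move last element -20 to root → [-20, 13, 14, -6, 11, -1, -17, -18, -7, 6, 9, -15]
-20 vs larger child 14 at index 2, swap → [14, 13, -20, -6, 11, -1, -17, -18, -7, 6, 9, -15]
-20 vs larger child -1 at index 5, swap → [14, 13, -1, -6, 11, -20, -17, -18, -7, 6, 9, -15]
-20 vs only child -15 at index 11, swap → [14, 13, -1, -6, 11, -15, -17, -18, -7, 6, 9, -20]
resulting array: [14, 13, -1, -6, 11, -15, -17, -18, -7, 6, 9, -20]

10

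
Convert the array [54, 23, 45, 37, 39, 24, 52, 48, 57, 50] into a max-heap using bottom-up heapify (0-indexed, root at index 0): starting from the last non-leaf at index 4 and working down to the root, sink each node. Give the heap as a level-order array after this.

[57, 54, 52, 48, 50, 24, 45, 23, 37, 39]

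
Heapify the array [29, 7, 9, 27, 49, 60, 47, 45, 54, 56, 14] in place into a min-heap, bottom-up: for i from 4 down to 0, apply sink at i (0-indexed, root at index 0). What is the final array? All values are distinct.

[7, 14, 9, 27, 29, 60, 47, 45, 54, 56, 49]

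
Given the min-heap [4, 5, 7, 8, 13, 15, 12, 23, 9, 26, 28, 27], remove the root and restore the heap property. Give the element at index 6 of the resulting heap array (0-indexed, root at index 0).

12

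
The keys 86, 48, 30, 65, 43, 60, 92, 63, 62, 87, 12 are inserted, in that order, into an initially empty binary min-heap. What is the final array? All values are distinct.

Insert 86:
  append 86 at index 0 → [86] (no swap needed)
Insert 48:
  append 48 at index 1 → [86, 48]
  48 < parent 86 at index 0, swap → [48, 86]
Insert 30:
  append 30 at index 2 → [48, 86, 30]
  30 < parent 48 at index 0, swap → [30, 86, 48]
Insert 65:
  append 65 at index 3 → [30, 86, 48, 65]
  65 < parent 86 at index 1, swap → [30, 65, 48, 86]
Insert 43:
  append 43 at index 4 → [30, 65, 48, 86, 43]
  43 < parent 65 at index 1, swap → [30, 43, 48, 86, 65]
Insert 60:
  append 60 at index 5 → [30, 43, 48, 86, 65, 60] (no swap needed)
Insert 92:
  append 92 at index 6 → [30, 43, 48, 86, 65, 60, 92] (no swap needed)
Insert 63:
  append 63 at index 7 → [30, 43, 48, 86, 65, 60, 92, 63]
  63 < parent 86 at index 3, swap → [30, 43, 48, 63, 65, 60, 92, 86]
Insert 62:
  append 62 at index 8 → [30, 43, 48, 63, 65, 60, 92, 86, 62]
  62 < parent 63 at index 3, swap → [30, 43, 48, 62, 65, 60, 92, 86, 63]
Insert 87:
  append 87 at index 9 → [30, 43, 48, 62, 65, 60, 92, 86, 63, 87] (no swap needed)
Insert 12:
  append 12 at index 10 → [30, 43, 48, 62, 65, 60, 92, 86, 63, 87, 12]
  12 < parent 65 at index 4, swap → [30, 43, 48, 62, 12, 60, 92, 86, 63, 87, 65]
  12 < parent 43 at index 1, swap → [30, 12, 48, 62, 43, 60, 92, 86, 63, 87, 65]
  12 < parent 30 at index 0, swap → [12, 30, 48, 62, 43, 60, 92, 86, 63, 87, 65]

[12, 30, 48, 62, 43, 60, 92, 86, 63, 87, 65]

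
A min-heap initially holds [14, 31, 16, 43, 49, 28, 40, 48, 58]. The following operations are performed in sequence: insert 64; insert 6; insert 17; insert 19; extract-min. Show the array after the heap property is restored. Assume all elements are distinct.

insert 64:
  append 64 at index 9 → [14, 31, 16, 43, 49, 28, 40, 48, 58, 64] (no swap needed)
insert 6:
  append 6 at index 10 → [14, 31, 16, 43, 49, 28, 40, 48, 58, 64, 6]
  6 < parent 49 at index 4, swap → [14, 31, 16, 43, 6, 28, 40, 48, 58, 64, 49]
  6 < parent 31 at index 1, swap → [14, 6, 16, 43, 31, 28, 40, 48, 58, 64, 49]
  6 < parent 14 at index 0, swap → [6, 14, 16, 43, 31, 28, 40, 48, 58, 64, 49]
insert 17:
  append 17 at index 11 → [6, 14, 16, 43, 31, 28, 40, 48, 58, 64, 49, 17]
  17 < parent 28 at index 5, swap → [6, 14, 16, 43, 31, 17, 40, 48, 58, 64, 49, 28]
insert 19:
  append 19 at index 12 → [6, 14, 16, 43, 31, 17, 40, 48, 58, 64, 49, 28, 19] (no swap needed)
extract-min → returns 6:
  remove root 6; move last element 19 to root → [19, 14, 16, 43, 31, 17, 40, 48, 58, 64, 49, 28]
  19 vs smaller child 14 at index 1, swap → [14, 19, 16, 43, 31, 17, 40, 48, 58, 64, 49, 28]

[14, 19, 16, 43, 31, 17, 40, 48, 58, 64, 49, 28]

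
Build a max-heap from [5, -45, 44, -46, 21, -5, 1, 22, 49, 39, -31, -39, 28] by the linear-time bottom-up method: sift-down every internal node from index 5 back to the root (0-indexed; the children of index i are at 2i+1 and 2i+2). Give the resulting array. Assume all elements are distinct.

sift down from index 5:
  -5 vs larger child 28 at index 12, swap → [5, -45, 44, -46, 21, 28, 1, 22, 49, 39, -31, -39, -5]
sift down from index 4:
  21 vs larger child 39 at index 9, swap → [5, -45, 44, -46, 39, 28, 1, 22, 49, 21, -31, -39, -5]
sift down from index 3:
  -46 vs larger child 49 at index 8, swap → [5, -45, 44, 49, 39, 28, 1, 22, -46, 21, -31, -39, -5]
sift down from index 2: already satisfies heap property
sift down from index 1:
  -45 vs larger child 49 at index 3, swap → [5, 49, 44, -45, 39, 28, 1, 22, -46, 21, -31, -39, -5]
  -45 vs larger child 22 at index 7, swap → [5, 49, 44, 22, 39, 28, 1, -45, -46, 21, -31, -39, -5]
sift down from index 0:
  5 vs larger child 49 at index 1, swap → [49, 5, 44, 22, 39, 28, 1, -45, -46, 21, -31, -39, -5]
  5 vs larger child 39 at index 4, swap → [49, 39, 44, 22, 5, 28, 1, -45, -46, 21, -31, -39, -5]
  5 vs larger child 21 at index 9, swap → [49, 39, 44, 22, 21, 28, 1, -45, -46, 5, -31, -39, -5]

[49, 39, 44, 22, 21, 28, 1, -45, -46, 5, -31, -39, -5]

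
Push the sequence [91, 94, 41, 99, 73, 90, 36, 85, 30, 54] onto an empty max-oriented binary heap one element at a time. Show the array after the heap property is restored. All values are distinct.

Insert 91:
  append 91 at index 0 → [91] (no swap needed)
Insert 94:
  append 94 at index 1 → [91, 94]
  94 > parent 91 at index 0, swap → [94, 91]
Insert 41:
  append 41 at index 2 → [94, 91, 41] (no swap needed)
Insert 99:
  append 99 at index 3 → [94, 91, 41, 99]
  99 > parent 91 at index 1, swap → [94, 99, 41, 91]
  99 > parent 94 at index 0, swap → [99, 94, 41, 91]
Insert 73:
  append 73 at index 4 → [99, 94, 41, 91, 73] (no swap needed)
Insert 90:
  append 90 at index 5 → [99, 94, 41, 91, 73, 90]
  90 > parent 41 at index 2, swap → [99, 94, 90, 91, 73, 41]
Insert 36:
  append 36 at index 6 → [99, 94, 90, 91, 73, 41, 36] (no swap needed)
Insert 85:
  append 85 at index 7 → [99, 94, 90, 91, 73, 41, 36, 85] (no swap needed)
Insert 30:
  append 30 at index 8 → [99, 94, 90, 91, 73, 41, 36, 85, 30] (no swap needed)
Insert 54:
  append 54 at index 9 → [99, 94, 90, 91, 73, 41, 36, 85, 30, 54] (no swap needed)

[99, 94, 90, 91, 73, 41, 36, 85, 30, 54]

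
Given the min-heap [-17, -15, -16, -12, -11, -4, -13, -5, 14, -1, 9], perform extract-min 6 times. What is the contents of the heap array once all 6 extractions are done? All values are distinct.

[-5, -1, -4, 9, 14]

extract-min #1 returns -17:
  remove root -17; move last element 9 to root → [9, -15, -16, -12, -11, -4, -13, -5, 14, -1]
  9 vs smaller child -16 at index 2, swap → [-16, -15, 9, -12, -11, -4, -13, -5, 14, -1]
  9 vs smaller child -13 at index 6, swap → [-16, -15, -13, -12, -11, -4, 9, -5, 14, -1]
extract-min #2 returns -16:
  remove root -16; move last element -1 to root → [-1, -15, -13, -12, -11, -4, 9, -5, 14]
  -1 vs smaller child -15 at index 1, swap → [-15, -1, -13, -12, -11, -4, 9, -5, 14]
  -1 vs smaller child -12 at index 3, swap → [-15, -12, -13, -1, -11, -4, 9, -5, 14]
  -1 vs smaller child -5 at index 7, swap → [-15, -12, -13, -5, -11, -4, 9, -1, 14]
extract-min #3 returns -15:
  remove root -15; move last element 14 to root → [14, -12, -13, -5, -11, -4, 9, -1]
  14 vs smaller child -13 at index 2, swap → [-13, -12, 14, -5, -11, -4, 9, -1]
  14 vs smaller child -4 at index 5, swap → [-13, -12, -4, -5, -11, 14, 9, -1]
extract-min #4 returns -13:
  remove root -13; move last element -1 to root → [-1, -12, -4, -5, -11, 14, 9]
  -1 vs smaller child -12 at index 1, swap → [-12, -1, -4, -5, -11, 14, 9]
  -1 vs smaller child -11 at index 4, swap → [-12, -11, -4, -5, -1, 14, 9]
extract-min #5 returns -12:
  remove root -12; move last element 9 to root → [9, -11, -4, -5, -1, 14]
  9 vs smaller child -11 at index 1, swap → [-11, 9, -4, -5, -1, 14]
  9 vs smaller child -5 at index 3, swap → [-11, -5, -4, 9, -1, 14]
extract-min #6 returns -11:
  remove root -11; move last element 14 to root → [14, -5, -4, 9, -1]
  14 vs smaller child -5 at index 1, swap → [-5, 14, -4, 9, -1]
  14 vs smaller child -1 at index 4, swap → [-5, -1, -4, 9, 14]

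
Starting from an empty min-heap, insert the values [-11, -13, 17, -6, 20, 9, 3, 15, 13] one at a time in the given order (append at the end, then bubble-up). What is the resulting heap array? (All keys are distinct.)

[-13, -11, 3, -6, 20, 17, 9, 15, 13]

Insert -11:
  append -11 at index 0 → [-11] (no swap needed)
Insert -13:
  append -13 at index 1 → [-11, -13]
  -13 < parent -11 at index 0, swap → [-13, -11]
Insert 17:
  append 17 at index 2 → [-13, -11, 17] (no swap needed)
Insert -6:
  append -6 at index 3 → [-13, -11, 17, -6] (no swap needed)
Insert 20:
  append 20 at index 4 → [-13, -11, 17, -6, 20] (no swap needed)
Insert 9:
  append 9 at index 5 → [-13, -11, 17, -6, 20, 9]
  9 < parent 17 at index 2, swap → [-13, -11, 9, -6, 20, 17]
Insert 3:
  append 3 at index 6 → [-13, -11, 9, -6, 20, 17, 3]
  3 < parent 9 at index 2, swap → [-13, -11, 3, -6, 20, 17, 9]
Insert 15:
  append 15 at index 7 → [-13, -11, 3, -6, 20, 17, 9, 15] (no swap needed)
Insert 13:
  append 13 at index 8 → [-13, -11, 3, -6, 20, 17, 9, 15, 13] (no swap needed)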